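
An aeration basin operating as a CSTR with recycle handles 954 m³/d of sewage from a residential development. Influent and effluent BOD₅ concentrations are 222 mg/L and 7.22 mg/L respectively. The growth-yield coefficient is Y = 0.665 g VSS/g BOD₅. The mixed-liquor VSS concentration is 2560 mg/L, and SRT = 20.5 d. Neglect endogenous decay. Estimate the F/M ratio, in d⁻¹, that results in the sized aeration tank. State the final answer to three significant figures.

With k_d = 0 the design equation reduces to V = Y Q (S₀−S) θ_c / X = 0.665 × 954 × (222 − 7.22) × 20.5 / 2560 = 1091 m³.
Food-to-microorganism ratio F/M = Q S₀ / (V X) = 954 × 222 / (1091 × 2560) = 0.07582 d⁻¹.

F/M ≈ 0.0758 d⁻¹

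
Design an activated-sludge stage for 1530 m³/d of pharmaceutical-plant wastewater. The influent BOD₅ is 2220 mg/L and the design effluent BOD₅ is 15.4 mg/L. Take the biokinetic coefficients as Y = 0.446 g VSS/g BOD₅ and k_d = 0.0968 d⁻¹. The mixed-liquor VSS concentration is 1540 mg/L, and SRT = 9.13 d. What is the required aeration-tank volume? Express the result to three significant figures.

V ≈ 4730 m³

Steady-state biomass mass balance: V·X·(1 + k_d·θ_c) = Y·Q·(S₀ − S)·θ_c, so V = 0.446 × 1530 × (2220 − 15.4) × 9.13 / [1540 × (1 + 0.0968 × 9.13)] = 1.37×10^7 / 2901 = 4735 m³.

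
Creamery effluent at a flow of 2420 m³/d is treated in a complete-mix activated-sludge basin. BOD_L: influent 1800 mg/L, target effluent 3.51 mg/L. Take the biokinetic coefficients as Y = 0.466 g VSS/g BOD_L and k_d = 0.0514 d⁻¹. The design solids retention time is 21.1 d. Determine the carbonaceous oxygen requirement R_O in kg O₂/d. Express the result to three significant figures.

Correct the yield for decay: Y_obs = Y/(1 + k_d θ_c) = 0.466 / (1 + 0.0514 × 21.1) = 0.466 / 2.085 = 0.2236.
Q·(S₀ − S) = 2420 × (1800 − 3.51) × 10⁻³ = 4348 kg/d removed.
Net sludge production P_X = 0.2236 × 4348 = 971.9 kg VSS/d.
R_O = Q·ΔS − 1.42 P_X = 4348 − 1380 = 2967 kg O₂/d.

R_O ≈ 2970 kg O₂/d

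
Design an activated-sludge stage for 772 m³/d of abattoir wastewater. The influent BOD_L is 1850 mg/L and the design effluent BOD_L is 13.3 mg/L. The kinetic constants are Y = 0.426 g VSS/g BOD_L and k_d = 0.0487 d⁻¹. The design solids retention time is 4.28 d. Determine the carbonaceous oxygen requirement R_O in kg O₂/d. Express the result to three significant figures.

The observed yield is Y_obs = Y/(1 + k_d·θ_c) = 0.426 / (1 + 0.0487 × 4.28) = 0.426 / 1.208 = 0.3525 g VSS per g BOD_L removed.
Q·(S₀ − S) = 772 × (1850 − 13.3) × 10⁻³ = 1418 kg/d removed.
Biomass synthesised: P_X = Y_obs × 1418 = 499.9 kg VSS/d.
Carbonaceous O₂ demand = substrate oxidised − cell-mass equivalent = 1418 − 1.42 × 499.9 = 708.1 kg O₂/d.

R_O ≈ 708 kg O₂/d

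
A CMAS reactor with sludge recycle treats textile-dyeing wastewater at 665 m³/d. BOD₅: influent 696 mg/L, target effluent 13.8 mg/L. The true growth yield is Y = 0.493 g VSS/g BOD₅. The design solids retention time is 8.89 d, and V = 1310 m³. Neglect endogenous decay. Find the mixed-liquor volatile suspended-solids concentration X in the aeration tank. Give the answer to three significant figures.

X ≈ 1520 mg/L

Without decay, X = Y Q (S₀−S) θ_c / V = 0.493 × 665 × (696 − 13.8) × 8.89 / 1310 = 1518 mg/L.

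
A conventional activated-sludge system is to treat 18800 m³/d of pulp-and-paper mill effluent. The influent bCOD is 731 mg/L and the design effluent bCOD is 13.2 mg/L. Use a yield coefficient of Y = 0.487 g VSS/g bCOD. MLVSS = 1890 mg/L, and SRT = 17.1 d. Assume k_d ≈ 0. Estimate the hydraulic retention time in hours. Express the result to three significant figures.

τ ≈ 75.9 h

With k_d = 0 the design equation reduces to V = Y Q (S₀−S) θ_c / X = 0.487 × 18800 × (731 − 13.2) × 17.1 / 1890 = 59460 m³.
Hydraulic retention time τ = V/Q = 59460 / 18800 = 3.163 d = 75.91 h.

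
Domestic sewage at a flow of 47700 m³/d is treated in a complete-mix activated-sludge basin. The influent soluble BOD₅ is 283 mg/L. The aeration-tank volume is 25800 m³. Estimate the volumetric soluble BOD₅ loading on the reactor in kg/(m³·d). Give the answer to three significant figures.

L_v = Q S₀ / V = 47700 × 283 × 10⁻³ / 25800 = 0.5232 kg/(m³·d).

L_v ≈ 0.523 kg soluble BOD₅/(m³·d)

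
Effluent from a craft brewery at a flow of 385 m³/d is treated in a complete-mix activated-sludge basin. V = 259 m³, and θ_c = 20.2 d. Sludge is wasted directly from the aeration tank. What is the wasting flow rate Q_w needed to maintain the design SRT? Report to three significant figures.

Q_w ≈ 12.8 m³/d

With mixed-liquor wasting, θ_c = V/Q_w, so Q_w = V/θ_c = 259.0/20.2 = 12.82 m³/d.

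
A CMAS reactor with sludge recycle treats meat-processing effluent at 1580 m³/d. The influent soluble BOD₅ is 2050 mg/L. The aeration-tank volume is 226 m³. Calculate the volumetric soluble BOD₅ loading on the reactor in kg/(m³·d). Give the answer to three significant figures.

L_v = Q S₀ / V = 1580 × 2050 × 10⁻³ / 226.0 = 14.33 kg/(m³·d).

L_v ≈ 14.3 kg soluble BOD₅/(m³·d)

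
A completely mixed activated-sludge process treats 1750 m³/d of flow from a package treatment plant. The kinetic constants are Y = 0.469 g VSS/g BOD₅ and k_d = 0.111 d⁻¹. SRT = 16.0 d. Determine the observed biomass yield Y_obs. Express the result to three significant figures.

Y_obs ≈ 0.169 g VSS/g BOD₅

Observed yield with endogenous decay: Y_obs = Y / (1 + k_d·θ_c) = 0.469 / (1 + 0.111 × 16.0) = 0.469 / 2.776 = 0.1689 g VSS/g BOD₅.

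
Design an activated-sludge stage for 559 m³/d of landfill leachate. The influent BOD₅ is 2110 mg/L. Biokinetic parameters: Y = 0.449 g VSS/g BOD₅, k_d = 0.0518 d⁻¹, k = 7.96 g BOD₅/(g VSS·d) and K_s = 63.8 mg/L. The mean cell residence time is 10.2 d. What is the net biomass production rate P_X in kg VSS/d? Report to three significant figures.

For a completely mixed reactor with recycle the Lawrence–McCarty relation gives S = K_s·(1 + k_d·θ_c) / [θ_c·(Y·k − k_d) − 1] = 63.8 × (1 + 0.0518 × 10.2) / [10.2 × (0.449 × 7.96 − 0.0518) − 1] = 97.51 / 34.93 = 2.792 mg/L.
Y_obs = Y / (1 + k_d θ_c) = 0.449 / (1 + 0.0518 × 10.2) = 0.449 / 1.528 = 0.2938.
ΔS = 2110 − 2.79 = 2107 mg/L, so the substrate removal rate is 559 × 2107/1000 = 1178 kg BOD₅/d.
So the net sludge growth is P_X = 0.2938 × 1178 = 346.1 kg VSS/d.

P_X ≈ 346 kg VSS/d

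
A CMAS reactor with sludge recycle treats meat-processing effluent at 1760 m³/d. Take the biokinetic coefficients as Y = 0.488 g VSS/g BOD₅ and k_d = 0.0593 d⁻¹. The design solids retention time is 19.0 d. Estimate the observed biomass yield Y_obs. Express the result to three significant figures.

Correct the yield for decay: Y_obs = Y/(1 + k_d θ_c) = 0.488 / (1 + 0.0593 × 19.0) = 0.488 / 2.127 = 0.2295.

Y_obs ≈ 0.229 g VSS/g BOD₅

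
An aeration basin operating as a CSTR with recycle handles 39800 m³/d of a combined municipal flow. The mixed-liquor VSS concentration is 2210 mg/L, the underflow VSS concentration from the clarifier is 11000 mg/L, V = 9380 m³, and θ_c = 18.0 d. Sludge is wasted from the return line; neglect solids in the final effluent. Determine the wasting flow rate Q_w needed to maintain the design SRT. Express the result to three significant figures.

Q_w = (V·X)/(θ_c X_r) = 9380 × 2210 / (18.0 × 11000) = 104.7 m³/d.

Q_w ≈ 105 m³/d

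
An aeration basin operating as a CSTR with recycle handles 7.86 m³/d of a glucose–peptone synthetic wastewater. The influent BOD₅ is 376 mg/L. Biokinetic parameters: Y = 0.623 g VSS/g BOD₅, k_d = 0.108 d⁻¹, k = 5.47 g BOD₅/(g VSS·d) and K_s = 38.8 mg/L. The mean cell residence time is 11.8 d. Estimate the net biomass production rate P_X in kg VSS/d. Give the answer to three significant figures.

P_X ≈ 0.805 kg VSS/d

For a completely mixed reactor with recycle the Lawrence–McCarty relation gives S = K_s·(1 + k_d·θ_c) / [θ_c·(Y·k − k_d) − 1] = 38.8 × (1 + 0.108 × 11.8) / [11.8 × (0.623 × 5.47 − 0.108) − 1] = 88.25 / 37.94 = 2.326 mg/L.
Correct the yield for decay: Y_obs = Y/(1 + k_d θ_c) = 0.623 / (1 + 0.108 × 11.8) = 0.623 / 2.274 = 0.2739.
Q·(S₀ − S) = 7.86 × (376 − 2.33) × 10⁻³ = 2.937 kg/d removed.
P_X = Y_obs · Q(S₀ − S) = 0.2739 × 2.937 = 0.8045 kg VSS/d.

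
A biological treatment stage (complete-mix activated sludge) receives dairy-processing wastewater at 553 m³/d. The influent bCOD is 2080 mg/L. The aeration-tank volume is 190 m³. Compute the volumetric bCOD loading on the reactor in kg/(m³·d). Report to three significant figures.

Volumetric loading L_v = Q·S₀ / V = 553 × 2080 g/m³ / 190.0 m³ = 6054 g/(m³·d) = 6.054 kg bCOD/(m³·d).

L_v ≈ 6.05 kg bCOD/(m³·d)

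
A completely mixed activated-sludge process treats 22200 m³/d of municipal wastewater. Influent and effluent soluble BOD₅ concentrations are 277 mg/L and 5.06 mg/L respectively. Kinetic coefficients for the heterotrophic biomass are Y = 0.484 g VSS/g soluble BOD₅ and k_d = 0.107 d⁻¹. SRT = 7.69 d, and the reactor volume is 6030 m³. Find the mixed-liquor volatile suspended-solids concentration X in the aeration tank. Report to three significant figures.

Solving the biomass balance for X: X = Y Q (S₀−S) θ_c / [V (1+k_d θ_c)] = 0.484 × 22200 × (277 − 5.06) × 7.69 / [6030 × (1 + 0.107 × 7.69)] = 2044 mg/L.

X ≈ 2040 mg/L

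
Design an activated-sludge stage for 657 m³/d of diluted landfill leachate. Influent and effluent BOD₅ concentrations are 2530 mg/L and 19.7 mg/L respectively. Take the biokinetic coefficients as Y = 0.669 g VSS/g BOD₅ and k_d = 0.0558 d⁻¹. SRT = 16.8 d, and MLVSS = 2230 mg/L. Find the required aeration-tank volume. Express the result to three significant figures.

Rearranging the biomass balance for a CMAS with decay, V = Y·Q·ΔS·θ_c / [X·(1+k_d θ_c)] = 0.669 × 657 × (2530 − 19.7) × 16.8 / [2230 × (1 + 0.0558 × 16.8)] = 1.85×10^7 / 4320 = 4290 m³.

V ≈ 4290 m³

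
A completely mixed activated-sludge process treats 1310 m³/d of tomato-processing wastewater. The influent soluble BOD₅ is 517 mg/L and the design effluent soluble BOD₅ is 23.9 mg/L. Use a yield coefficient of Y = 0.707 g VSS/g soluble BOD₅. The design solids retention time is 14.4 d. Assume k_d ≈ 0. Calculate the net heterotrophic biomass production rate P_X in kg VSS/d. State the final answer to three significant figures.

No decay correction is needed, so Y_obs = Y = 0.707.
Q·(S₀ − S) = 1310 × (517 − 23.9) × 10⁻³ = 646.0 kg/d removed.
Net biomass production P_X = Y_obs × Q·(S₀ − S) = 0.7070 × 646.0 = 456.7 kg VSS/d.

P_X ≈ 457 kg VSS/d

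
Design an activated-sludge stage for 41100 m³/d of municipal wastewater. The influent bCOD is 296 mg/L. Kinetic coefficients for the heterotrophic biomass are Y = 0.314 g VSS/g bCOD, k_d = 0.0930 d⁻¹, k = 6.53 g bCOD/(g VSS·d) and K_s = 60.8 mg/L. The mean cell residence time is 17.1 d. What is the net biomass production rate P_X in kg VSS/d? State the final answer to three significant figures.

Effluent substrate depends only on kinetics and SRT: S = K_s(1 + k_d θ_c) / [θ_c(Yk − k_d) − 1] = 60.8 × (1 + 0.0930 × 17.1) / [17.1 × (0.314 × 6.53 − 0.0930) − 1] = 157.5 / 32.47 = 4.850 mg/L.
Y_obs = Y / (1 + k_d θ_c) = 0.314 / (1 + 0.0930 × 17.1) = 0.314 / 2.590 = 0.1212.
Mass of bCOD removed per day: Q(S₀ − S) = 41100 × 291.1 g/m³ = 11966 kg/d.
So the net sludge growth is P_X = 0.1212 × 11966 = 1451 kg VSS/d.

P_X ≈ 1450 kg VSS/d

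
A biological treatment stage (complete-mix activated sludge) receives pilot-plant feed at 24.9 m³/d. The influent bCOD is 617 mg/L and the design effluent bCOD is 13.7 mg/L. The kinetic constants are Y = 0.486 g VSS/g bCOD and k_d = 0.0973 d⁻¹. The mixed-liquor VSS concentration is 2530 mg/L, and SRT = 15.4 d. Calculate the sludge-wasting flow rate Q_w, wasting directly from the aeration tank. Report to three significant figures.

Steady-state biomass mass balance: V·X·(1 + k_d·θ_c) = Y·Q·(S₀ − S)·θ_c, so V = 0.486 × 24.9 × (617 − 13.7) × 15.4 / [2530 × (1 + 0.0973 × 15.4)] = 1.12×10^5 / 6321 = 17.79 m³.
Wasting from the aeration tank: Q_w = V / θ_c = 17.79 / 15.4 = 1.155 m³/d.

Q_w ≈ 1.16 m³/d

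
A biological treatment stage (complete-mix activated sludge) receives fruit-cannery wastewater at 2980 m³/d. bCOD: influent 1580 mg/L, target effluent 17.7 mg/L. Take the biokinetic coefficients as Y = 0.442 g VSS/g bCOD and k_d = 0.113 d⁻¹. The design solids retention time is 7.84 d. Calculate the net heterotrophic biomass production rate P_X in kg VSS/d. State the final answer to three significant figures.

The observed yield is Y_obs = Y/(1 + k_d·θ_c) = 0.442 / (1 + 0.113 × 7.84) = 0.442 / 1.886 = 0.2344 g VSS per g bCOD removed.
Mass of bCOD removed per day: Q(S₀ − S) = 2980 × 1562 g/m³ = 4656 kg/d.
Net biomass production P_X = Y_obs × Q·(S₀ − S) = 0.2344 × 4656 = 1091 kg VSS/d.

P_X ≈ 1090 kg VSS/d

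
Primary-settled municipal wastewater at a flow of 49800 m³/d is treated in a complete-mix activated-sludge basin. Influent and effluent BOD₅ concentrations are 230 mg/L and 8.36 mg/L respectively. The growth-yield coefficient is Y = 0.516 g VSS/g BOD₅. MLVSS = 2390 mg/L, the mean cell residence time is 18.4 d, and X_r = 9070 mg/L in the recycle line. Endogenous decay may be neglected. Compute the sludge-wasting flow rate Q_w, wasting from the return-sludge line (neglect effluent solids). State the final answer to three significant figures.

Biomass mass balance (decay neglected): V·X = Y·Q·(S₀ − S)·θ_c, so V = 0.516 × 49800 × (230 − 8.36) × 18.4 / 2390 = 43848 m³.
Q_w = (V·X)/(θ_c X_r) = 43848 × 2390 / (18.4 × 9070) = 627.9 m³/d.

Q_w ≈ 628 m³/d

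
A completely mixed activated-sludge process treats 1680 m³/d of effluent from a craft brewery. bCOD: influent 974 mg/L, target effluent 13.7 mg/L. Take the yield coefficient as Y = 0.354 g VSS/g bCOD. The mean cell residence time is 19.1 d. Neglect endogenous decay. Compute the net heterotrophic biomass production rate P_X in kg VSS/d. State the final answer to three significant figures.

With endogenous decay neglected, the observed yield equals the true yield: Y_obs = Y = 0.354 g VSS/g bCOD.
Mass of bCOD removed per day: Q(S₀ − S) = 1680 × 960.3 g/m³ = 1613 kg/d.
P_X = Y_obs · Q(S₀ − S) = 0.3540 × 1613 = 571.1 kg VSS/d.

P_X ≈ 571 kg VSS/d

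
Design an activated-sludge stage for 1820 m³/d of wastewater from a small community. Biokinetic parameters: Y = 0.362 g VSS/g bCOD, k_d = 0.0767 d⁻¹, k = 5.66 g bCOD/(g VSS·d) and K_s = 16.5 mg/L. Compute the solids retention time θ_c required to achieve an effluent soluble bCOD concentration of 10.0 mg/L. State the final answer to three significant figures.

θ_c ≈ 1.44 d

From 1/θ_c = Y·k·S/(K_s + S) − k_d: Y·k·S/(K_s+S) = 0.362 × 5.66 × 10.0 / (16.5 + 10.0) = 0.7732 d⁻¹.
Then 1/θ_c = μ − k_d = 0.7732 − 0.0767 = 0.6965 d⁻¹, giving θ_c = 1.436 d.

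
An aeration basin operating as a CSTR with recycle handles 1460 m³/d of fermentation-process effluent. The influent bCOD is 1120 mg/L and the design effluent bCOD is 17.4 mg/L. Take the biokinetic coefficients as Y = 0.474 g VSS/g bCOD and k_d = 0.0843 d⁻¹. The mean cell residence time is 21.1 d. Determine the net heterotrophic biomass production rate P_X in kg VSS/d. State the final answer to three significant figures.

The observed yield is Y_obs = Y/(1 + k_d·θ_c) = 0.474 / (1 + 0.0843 × 21.1) = 0.474 / 2.779 = 0.1706 g VSS per g bCOD removed.
Mass of bCOD removed per day: Q(S₀ − S) = 1460 × 1103 g/m³ = 1610 kg/d.
Net biomass production P_X = Y_obs × Q·(S₀ − S) = 0.1706 × 1610 = 274.6 kg VSS/d.

P_X ≈ 275 kg VSS/d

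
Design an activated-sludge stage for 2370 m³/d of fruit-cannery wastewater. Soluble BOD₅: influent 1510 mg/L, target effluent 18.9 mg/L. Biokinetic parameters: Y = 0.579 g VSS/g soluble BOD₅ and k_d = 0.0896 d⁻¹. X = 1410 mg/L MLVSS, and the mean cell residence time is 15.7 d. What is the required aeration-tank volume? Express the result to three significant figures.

From the SRT design equation V = Y Q (S₀−S) θ_c / [X (1 + k_d θ_c)] = 0.579 × 2370 × (1510 − 18.9) × 15.7 / [1410 × (1 + 0.0896 × 15.7)] = 3.21×10^7 / 3393 = 9466 m³.

V ≈ 9470 m³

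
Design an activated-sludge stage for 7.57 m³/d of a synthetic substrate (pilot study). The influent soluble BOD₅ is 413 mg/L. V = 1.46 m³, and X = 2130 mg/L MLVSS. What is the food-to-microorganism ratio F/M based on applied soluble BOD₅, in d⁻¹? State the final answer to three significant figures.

F/M = Q·S₀ / (V·X) = 7.57 × 413 / (1.460 × 2130) = 1.005 g soluble BOD₅·(g VSS·d)⁻¹.

F/M ≈ 1.01 d⁻¹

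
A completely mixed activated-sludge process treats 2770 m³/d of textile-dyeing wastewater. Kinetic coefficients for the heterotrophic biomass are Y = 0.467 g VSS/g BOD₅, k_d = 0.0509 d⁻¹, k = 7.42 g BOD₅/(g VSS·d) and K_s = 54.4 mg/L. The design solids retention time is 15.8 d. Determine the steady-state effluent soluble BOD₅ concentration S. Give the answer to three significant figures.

S ≈ 1.85 mg/L

For a completely mixed reactor with recycle the Lawrence–McCarty relation gives S = K_s·(1 + k_d·θ_c) / [θ_c·(Y·k − k_d) − 1] = 54.4 × (1 + 0.0509 × 15.8) / [15.8 × (0.467 × 7.42 − 0.0509) − 1] = 98.15 / 52.94 = 1.854 mg/L.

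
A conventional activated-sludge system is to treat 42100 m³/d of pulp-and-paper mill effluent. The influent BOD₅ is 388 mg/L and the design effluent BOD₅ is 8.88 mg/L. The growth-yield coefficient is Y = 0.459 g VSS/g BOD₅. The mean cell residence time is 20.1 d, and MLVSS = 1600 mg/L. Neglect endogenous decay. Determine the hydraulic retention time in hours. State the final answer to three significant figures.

V·X = Y·Q·ΔS·θ_c gives V = 0.459 × 42100 × (388 − 8.88) × 20.1 / 1600 = 92034 m³.
HRT = V/Q = 92034 m³ / 42100 m³·d⁻¹ = 2.186 d × 24 = 52.47 h.

τ ≈ 52.5 h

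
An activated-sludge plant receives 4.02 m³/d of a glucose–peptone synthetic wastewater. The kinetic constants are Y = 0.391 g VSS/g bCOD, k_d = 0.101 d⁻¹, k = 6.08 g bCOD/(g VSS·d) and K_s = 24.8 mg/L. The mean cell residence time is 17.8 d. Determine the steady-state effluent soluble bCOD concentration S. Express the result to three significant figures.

S ≈ 1.76 mg/L

Effluent substrate depends only on kinetics and SRT: S = K_s(1 + k_d θ_c) / [θ_c(Yk − k_d) − 1] = 24.8 × (1 + 0.101 × 17.8) / [17.8 × (0.391 × 6.08 − 0.101) − 1] = 69.39 / 39.52 = 1.756 mg/L.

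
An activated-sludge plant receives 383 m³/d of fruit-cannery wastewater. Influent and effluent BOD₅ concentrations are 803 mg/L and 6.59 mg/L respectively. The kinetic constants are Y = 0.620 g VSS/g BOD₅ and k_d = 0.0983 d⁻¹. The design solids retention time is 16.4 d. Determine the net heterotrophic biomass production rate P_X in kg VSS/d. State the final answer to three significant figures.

P_X ≈ 72.4 kg VSS/d

Correct the yield for decay: Y_obs = Y/(1 + k_d θ_c) = 0.620 / (1 + 0.0983 × 16.4) = 0.620 / 2.612 = 0.2374.
Substrate removed = Q·(S₀ − S) = 383 m³/d × (803 − 6.59) g/m³ = 3.05×10^5 g/d = 305.0 kg/d.
P_X = Y_obs · Q(S₀ − S) = 0.2374 × 305.0 = 72.40 kg VSS/d.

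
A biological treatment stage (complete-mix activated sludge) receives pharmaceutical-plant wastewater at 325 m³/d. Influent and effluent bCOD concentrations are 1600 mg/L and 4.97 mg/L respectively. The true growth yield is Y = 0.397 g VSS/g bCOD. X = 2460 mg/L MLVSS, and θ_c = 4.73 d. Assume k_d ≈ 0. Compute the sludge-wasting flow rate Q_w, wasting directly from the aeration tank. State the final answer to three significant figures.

Q_w ≈ 83.7 m³/d

Biomass mass balance (decay neglected): V·X = Y·Q·(S₀ − S)·θ_c, so V = 0.397 × 325 × (1600 − 4.97) × 4.73 / 2460 = 395.7 m³.
For wasting at MLVSS concentration, Q_w = V/θ_c = 395.7/4.73 = 83.66 m³/d.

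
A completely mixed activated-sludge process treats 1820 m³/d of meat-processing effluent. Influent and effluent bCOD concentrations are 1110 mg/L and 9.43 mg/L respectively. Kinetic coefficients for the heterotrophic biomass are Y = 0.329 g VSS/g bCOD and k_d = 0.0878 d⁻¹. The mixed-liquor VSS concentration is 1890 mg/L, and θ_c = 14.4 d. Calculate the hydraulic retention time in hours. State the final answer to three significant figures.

τ ≈ 29.2 h

From the SRT design equation V = Y Q (S₀−S) θ_c / [X (1 + k_d θ_c)] = 0.329 × 1820 × (1110 − 9.43) × 14.4 / [1890 × (1 + 0.0878 × 14.4)] = 9.49×10^6 / 4280 = 2217 m³.
HRT = V/Q = 2217 m³ / 1820 m³·d⁻¹ = 1.218 d × 24 = 29.24 h.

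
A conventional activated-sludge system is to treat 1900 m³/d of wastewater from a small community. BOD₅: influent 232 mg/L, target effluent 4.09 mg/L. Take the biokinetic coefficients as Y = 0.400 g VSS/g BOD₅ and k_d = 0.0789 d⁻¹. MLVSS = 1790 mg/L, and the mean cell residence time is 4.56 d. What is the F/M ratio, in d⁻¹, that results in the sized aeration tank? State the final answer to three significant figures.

F/M ≈ 0.759 d⁻¹

Rearranging the biomass balance for a CMAS with decay, V = Y·Q·ΔS·θ_c / [X·(1+k_d θ_c)] = 0.400 × 1900 × (232 − 4.09) × 4.56 / [1790 × (1 + 0.0789 × 4.56)] = 7.9×10^5 / 2434 = 324.5 m³.
F/M = Q·S₀ / (V·X) = 1900 × 232 / (324.5 × 1790) = 0.7589 g BOD₅·(g VSS·d)⁻¹.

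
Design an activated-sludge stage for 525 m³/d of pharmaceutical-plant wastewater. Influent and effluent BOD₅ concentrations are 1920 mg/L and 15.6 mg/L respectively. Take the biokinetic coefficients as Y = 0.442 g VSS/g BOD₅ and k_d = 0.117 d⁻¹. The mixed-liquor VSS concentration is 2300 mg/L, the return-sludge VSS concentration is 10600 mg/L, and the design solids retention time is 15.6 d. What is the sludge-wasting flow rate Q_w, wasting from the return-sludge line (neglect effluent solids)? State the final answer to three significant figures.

Steady-state biomass mass balance: V·X·(1 + k_d·θ_c) = Y·Q·(S₀ − S)·θ_c, so V = 0.442 × 525 × (1920 − 15.6) × 15.6 / [2300 × (1 + 0.117 × 15.6)] = 6.89×10^6 / 6498 = 1061 m³.
θ_c = V·X/(Q_w·X_r) when wasting from the recycle, so Q_w = V·X/(θ_c·X_r) = 1061 × 2300 / (15.6 × 10600) = 14.76 m³/d.

Q_w ≈ 14.8 m³/d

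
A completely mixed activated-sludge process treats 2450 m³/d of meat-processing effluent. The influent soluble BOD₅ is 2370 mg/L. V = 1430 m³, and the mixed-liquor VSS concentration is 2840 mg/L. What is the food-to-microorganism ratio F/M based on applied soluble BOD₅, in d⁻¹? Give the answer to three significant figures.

F/M = applied load / biomass = Q·S₀/(V·X) = 2450 × 2370 / (1430 × 2840) = 1.430 d⁻¹.

F/M ≈ 1.43 d⁻¹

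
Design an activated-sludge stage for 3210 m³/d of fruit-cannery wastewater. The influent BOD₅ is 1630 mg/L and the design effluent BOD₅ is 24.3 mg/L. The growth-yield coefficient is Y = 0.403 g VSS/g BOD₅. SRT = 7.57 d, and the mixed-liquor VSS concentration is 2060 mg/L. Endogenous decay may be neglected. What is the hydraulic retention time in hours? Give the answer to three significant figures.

Biomass mass balance (decay neglected): V·X = Y·Q·(S₀ − S)·θ_c, so V = 0.403 × 3210 × (1630 − 24.3) × 7.57 / 2060 = 7633 m³.
τ = V/Q = 7633/3210 = 2.378 d, or 57.07 h.

τ ≈ 57.1 h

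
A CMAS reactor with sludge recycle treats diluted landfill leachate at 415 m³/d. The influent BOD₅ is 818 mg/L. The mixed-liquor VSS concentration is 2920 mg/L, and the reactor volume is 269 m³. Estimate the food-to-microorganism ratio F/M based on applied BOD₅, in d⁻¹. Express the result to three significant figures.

F/M = applied load / biomass = Q·S₀/(V·X) = 415 × 818 / (269.0 × 2920) = 0.4322 d⁻¹.

F/M ≈ 0.432 d⁻¹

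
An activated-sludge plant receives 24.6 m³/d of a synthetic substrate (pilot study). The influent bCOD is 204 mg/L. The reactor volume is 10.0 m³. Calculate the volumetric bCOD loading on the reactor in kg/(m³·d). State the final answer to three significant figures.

Volumetric loading L_v = Q·S₀ / V = 24.6 × 204 g/m³ / 10.00 m³ = 501.8 g/(m³·d) = 0.5018 kg bCOD/(m³·d).

L_v ≈ 0.502 kg bCOD/(m³·d)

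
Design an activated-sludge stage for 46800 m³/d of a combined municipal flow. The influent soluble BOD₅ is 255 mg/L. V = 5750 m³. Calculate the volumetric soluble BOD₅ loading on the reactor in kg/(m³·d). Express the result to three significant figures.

L_v ≈ 2.08 kg soluble BOD₅/(m³·d)

L_v = Q S₀ / V = 46800 × 255 × 10⁻³ / 5750 = 2.075 kg/(m³·d).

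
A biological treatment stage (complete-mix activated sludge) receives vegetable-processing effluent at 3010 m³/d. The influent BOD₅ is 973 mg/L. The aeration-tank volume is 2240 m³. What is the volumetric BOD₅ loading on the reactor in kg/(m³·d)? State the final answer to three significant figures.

L_v ≈ 1.31 kg BOD₅/(m³·d)

L_v = Q S₀ / V = 3010 × 973 × 10⁻³ / 2240 = 1.307 kg/(m³·d).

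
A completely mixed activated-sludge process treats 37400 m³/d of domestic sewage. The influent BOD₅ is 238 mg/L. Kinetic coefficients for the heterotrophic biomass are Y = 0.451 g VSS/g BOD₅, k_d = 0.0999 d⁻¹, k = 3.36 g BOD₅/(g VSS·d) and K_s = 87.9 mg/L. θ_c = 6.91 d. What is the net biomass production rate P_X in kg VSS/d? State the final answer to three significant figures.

From the Monod/SRT balance for a CMAS, S = K_s·(1+k_d θ_c)/[θ_c·(Y k − k_d) − 1] = 87.9 × (1 + 0.0999 × 6.91) / [6.91 × (0.451 × 3.36 − 0.0999) − 1] = 148.6 / 8.781 = 16.92 mg/L.
Observed yield with endogenous decay: Y_obs = Y / (1 + k_d·θ_c) = 0.451 / (1 + 0.0999 × 6.91) = 0.451 / 1.690 = 0.2668 g VSS/g BOD₅.
Mass of BOD₅ removed per day: Q(S₀ − S) = 37400 × 221.1 g/m³ = 8269 kg/d.
Net biomass production P_X = Y_obs × Q·(S₀ − S) = 0.2668 × 8269 = 2206 kg VSS/d.

P_X ≈ 2210 kg VSS/d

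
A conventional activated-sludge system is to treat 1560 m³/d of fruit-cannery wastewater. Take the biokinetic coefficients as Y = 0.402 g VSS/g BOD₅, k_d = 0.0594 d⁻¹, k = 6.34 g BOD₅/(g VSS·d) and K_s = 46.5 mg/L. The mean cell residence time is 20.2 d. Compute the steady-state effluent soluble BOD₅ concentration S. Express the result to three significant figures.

Effluent substrate depends only on kinetics and SRT: S = K_s(1 + k_d θ_c) / [θ_c(Yk − k_d) − 1] = 46.5 × (1 + 0.0594 × 20.2) / [20.2 × (0.402 × 6.34 − 0.0594) − 1] = 102.3 / 49.28 = 2.076 mg/L.

S ≈ 2.08 mg/L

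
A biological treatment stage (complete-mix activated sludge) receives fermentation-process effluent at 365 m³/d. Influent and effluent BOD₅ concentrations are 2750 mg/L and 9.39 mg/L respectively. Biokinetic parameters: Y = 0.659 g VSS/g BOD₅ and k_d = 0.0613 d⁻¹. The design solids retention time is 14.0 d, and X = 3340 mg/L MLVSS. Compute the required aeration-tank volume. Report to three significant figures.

V ≈ 1490 m³

From the SRT design equation V = Y Q (S₀−S) θ_c / [X (1 + k_d θ_c)] = 0.659 × 365 × (2750 − 9.39) × 14.0 / [3340 × (1 + 0.0613 × 14.0)] = 9.23×10^6 / 6206 = 1487 m³.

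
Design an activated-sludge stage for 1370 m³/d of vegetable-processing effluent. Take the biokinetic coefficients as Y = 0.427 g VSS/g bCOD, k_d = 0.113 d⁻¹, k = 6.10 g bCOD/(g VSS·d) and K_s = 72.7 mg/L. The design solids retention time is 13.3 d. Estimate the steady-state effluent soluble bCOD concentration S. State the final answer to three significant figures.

S ≈ 5.66 mg/L

From the Monod/SRT balance for a CMAS, S = K_s·(1+k_d θ_c)/[θ_c·(Y k − k_d) − 1] = 72.7 × (1 + 0.113 × 13.3) / [13.3 × (0.427 × 6.10 − 0.113) − 1] = 182.0 / 32.14 = 5.662 mg/L.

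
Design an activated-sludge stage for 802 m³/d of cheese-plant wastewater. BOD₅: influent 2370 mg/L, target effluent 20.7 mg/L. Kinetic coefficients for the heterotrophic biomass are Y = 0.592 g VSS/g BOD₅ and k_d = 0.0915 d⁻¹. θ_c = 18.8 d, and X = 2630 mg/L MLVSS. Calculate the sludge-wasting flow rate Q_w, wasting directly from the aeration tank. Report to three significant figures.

Rearranging the biomass balance for a CMAS with decay, V = Y·Q·ΔS·θ_c / [X·(1+k_d θ_c)] = 0.592 × 802 × (2370 − 20.7) × 18.8 / [2630 × (1 + 0.0915 × 18.8)] = 2.1×10^7 / 7154 = 2931 m³.
With mixed-liquor wasting, θ_c = V/Q_w, so Q_w = V/θ_c = 2931/18.8 = 155.9 m³/d.

Q_w ≈ 156 m³/d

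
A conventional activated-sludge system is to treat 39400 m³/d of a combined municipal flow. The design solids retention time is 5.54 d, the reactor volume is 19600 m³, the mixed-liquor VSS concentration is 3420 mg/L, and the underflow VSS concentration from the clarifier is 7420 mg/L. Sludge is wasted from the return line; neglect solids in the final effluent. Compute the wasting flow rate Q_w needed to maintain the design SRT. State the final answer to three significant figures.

θ_c = V·X/(Q_w·X_r) when wasting from the recycle, so Q_w = V·X/(θ_c·X_r) = 19600 × 3420 / (5.54 × 7420) = 1631 m³/d.

Q_w ≈ 1630 m³/d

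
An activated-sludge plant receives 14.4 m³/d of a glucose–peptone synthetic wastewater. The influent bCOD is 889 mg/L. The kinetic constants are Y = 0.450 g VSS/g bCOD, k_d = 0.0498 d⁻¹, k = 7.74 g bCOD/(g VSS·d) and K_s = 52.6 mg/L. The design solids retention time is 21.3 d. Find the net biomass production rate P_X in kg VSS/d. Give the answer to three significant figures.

P_X ≈ 2.79 kg VSS/d

From the Monod/SRT balance for a CMAS, S = K_s·(1+k_d θ_c)/[θ_c·(Y k − k_d) − 1] = 52.6 × (1 + 0.0498 × 21.3) / [21.3 × (0.450 × 7.74 − 0.0498) − 1] = 108.4 / 72.13 = 1.503 mg/L.
Observed yield with endogenous decay: Y_obs = Y / (1 + k_d·θ_c) = 0.450 / (1 + 0.0498 × 21.3) = 0.450 / 2.061 = 0.2184 g VSS/g bCOD.
Q·(S₀ − S) = 14.4 × (889 − 1.50) × 10⁻³ = 12.78 kg/d removed.
P_X = Y_obs · Q(S₀ − S) = 0.2184 × 12.78 = 2.791 kg VSS/d.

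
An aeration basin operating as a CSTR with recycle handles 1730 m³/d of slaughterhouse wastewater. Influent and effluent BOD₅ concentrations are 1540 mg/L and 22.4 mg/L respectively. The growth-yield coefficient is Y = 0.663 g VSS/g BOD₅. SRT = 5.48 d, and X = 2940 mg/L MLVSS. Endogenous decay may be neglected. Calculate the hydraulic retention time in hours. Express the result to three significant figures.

τ ≈ 45.0 h

V·X = Y·Q·ΔS·θ_c gives V = 0.663 × 1730 × (1540 − 22.4) × 5.48 / 2940 = 3245 m³.
τ = V/Q = 3245/1730 = 1.875 d, or 45.01 h.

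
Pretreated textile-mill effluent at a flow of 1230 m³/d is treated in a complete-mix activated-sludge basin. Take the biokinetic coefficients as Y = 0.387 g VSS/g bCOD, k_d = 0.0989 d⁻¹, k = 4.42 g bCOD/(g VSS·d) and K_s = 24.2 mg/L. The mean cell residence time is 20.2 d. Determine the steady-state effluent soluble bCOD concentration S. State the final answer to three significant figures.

S ≈ 2.30 mg/L

For a completely mixed reactor with recycle the Lawrence–McCarty relation gives S = K_s·(1 + k_d·θ_c) / [θ_c·(Y·k − k_d) − 1] = 24.2 × (1 + 0.0989 × 20.2) / [20.2 × (0.387 × 4.42 − 0.0989) − 1] = 72.55 / 31.56 = 2.299 mg/L.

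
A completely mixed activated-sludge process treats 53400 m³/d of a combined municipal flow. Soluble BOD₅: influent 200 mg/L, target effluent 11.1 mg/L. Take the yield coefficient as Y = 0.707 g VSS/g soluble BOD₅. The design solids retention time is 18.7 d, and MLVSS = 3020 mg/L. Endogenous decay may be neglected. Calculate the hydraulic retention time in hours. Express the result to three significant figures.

Biomass mass balance (decay neglected): V·X = Y·Q·(S₀ − S)·θ_c, so V = 0.707 × 53400 × (200 − 11.1) × 18.7 / 3020 = 44160 m³.
Hydraulic retention time τ = V/Q = 44160 / 53400 = 0.8270 d = 19.85 h.

τ ≈ 19.8 h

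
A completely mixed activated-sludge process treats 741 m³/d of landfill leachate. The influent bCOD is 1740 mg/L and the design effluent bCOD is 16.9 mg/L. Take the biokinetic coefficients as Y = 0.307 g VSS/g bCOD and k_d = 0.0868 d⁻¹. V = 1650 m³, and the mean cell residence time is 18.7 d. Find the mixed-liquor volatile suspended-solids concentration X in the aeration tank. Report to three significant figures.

X ≈ 1690 mg/L

From V·X·(1 + k_d·θ_c) = Y·Q·(S₀ − S)·θ_c: X = 0.307 × 741 × (1740 − 16.9) × 18.7 / [1650 × (1 + 0.0868 × 18.7)] = 1694 mg/L.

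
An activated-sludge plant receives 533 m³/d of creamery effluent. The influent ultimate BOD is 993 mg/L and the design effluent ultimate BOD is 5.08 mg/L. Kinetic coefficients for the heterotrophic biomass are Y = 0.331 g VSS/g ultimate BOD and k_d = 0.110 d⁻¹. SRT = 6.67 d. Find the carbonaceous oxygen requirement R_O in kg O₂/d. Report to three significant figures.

R_O ≈ 384 kg O₂/d

Observed yield with endogenous decay: Y_obs = Y / (1 + k_d·θ_c) = 0.331 / (1 + 0.110 × 6.67) = 0.331 / 1.734 = 0.1909 g VSS/g ultimate BOD.
Q·(S₀ − S) = 533 × (993 − 5.08) × 10⁻³ = 526.6 kg/d removed.
Biomass synthesised: P_X = Y_obs × 526.6 = 100.5 kg VSS/d.
R_O = Q·ΔS − 1.42 P_X = 526.6 − 142.8 = 383.8 kg O₂/d.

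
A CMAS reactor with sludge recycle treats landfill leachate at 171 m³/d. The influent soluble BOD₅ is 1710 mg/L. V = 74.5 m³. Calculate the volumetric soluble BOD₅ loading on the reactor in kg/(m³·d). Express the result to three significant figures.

L_v = Q S₀ / V = 171 × 1710 × 10⁻³ / 74.50 = 3.925 kg/(m³·d).

L_v ≈ 3.92 kg soluble BOD₅/(m³·d)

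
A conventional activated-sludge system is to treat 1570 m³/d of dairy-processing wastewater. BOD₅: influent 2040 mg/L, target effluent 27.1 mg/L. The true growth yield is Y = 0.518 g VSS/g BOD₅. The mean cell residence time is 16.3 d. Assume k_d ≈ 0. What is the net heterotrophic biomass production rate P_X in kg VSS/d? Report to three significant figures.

P_X ≈ 1640 kg VSS/d

With endogenous decay neglected, the observed yield equals the true yield: Y_obs = Y = 0.518 g VSS/g BOD₅.
Q·(S₀ − S) = 1570 × (2040 − 27.1) × 10⁻³ = 3160 kg/d removed.
Net biomass production P_X = Y_obs × Q·(S₀ − S) = 0.5180 × 3160 = 1637 kg VSS/d.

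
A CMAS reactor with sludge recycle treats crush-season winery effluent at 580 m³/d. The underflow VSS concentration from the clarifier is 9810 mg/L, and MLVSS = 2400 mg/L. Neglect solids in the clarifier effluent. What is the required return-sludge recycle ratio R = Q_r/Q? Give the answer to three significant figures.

R ≈ 0.324

R = Q_r/Q = X/(X_r − X) = 2400 / (9810 − 2400) = 0.3239.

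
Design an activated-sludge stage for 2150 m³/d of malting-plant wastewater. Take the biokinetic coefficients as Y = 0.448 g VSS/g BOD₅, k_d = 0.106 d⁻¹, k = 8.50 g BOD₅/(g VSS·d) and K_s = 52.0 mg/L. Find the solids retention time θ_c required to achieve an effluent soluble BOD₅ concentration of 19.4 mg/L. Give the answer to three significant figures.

θ_c ≈ 1.08 d

At the target effluent, Y k S/(K_s+S) = 0.448×8.50×19.4/71.40 = 1.035 d⁻¹.
θ_c = 1/(μ − k_d) = 1/(1.035 − 0.106) = 1/0.9287 = 1.077 d.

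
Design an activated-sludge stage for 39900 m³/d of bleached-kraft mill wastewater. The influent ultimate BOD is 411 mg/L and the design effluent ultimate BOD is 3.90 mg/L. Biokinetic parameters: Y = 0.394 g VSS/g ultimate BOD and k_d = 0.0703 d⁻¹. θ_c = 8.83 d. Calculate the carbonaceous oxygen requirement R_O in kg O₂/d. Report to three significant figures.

Observed yield with endogenous decay: Y_obs = Y / (1 + k_d·θ_c) = 0.394 / (1 + 0.0703 × 8.83) = 0.394 / 1.621 = 0.2431 g VSS/g ultimate BOD.
Q·(S₀ − S) = 39900 × (411 − 3.90) × 10⁻³ = 16243 kg/d removed.
Net sludge production P_X = 0.2431 × 16243 = 3949 kg VSS/d.
R_O = Q·ΔS − 1.42 P_X = 16243 − 5607 = 10636 kg O₂/d.

R_O ≈ 10600 kg O₂/d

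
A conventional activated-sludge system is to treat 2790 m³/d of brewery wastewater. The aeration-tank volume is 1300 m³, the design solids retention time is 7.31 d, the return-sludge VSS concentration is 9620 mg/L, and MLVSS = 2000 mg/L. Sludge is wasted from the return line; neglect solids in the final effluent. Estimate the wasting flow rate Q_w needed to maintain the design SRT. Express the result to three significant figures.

Q_w = (V·X)/(θ_c X_r) = 1300 × 2000 / (7.31 × 9620) = 36.97 m³/d.

Q_w ≈ 37.0 m³/d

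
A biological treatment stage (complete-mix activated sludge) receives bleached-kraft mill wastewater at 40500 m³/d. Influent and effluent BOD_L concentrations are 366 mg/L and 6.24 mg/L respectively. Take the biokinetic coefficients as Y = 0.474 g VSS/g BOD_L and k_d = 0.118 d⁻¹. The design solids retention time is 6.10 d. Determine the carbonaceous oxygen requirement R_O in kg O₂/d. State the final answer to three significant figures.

Y_obs = Y / (1 + k_d θ_c) = 0.474 / (1 + 0.118 × 6.10) = 0.474 / 1.720 = 0.2756.
Q·(S₀ − S) = 40500 × (366 − 6.24) × 10⁻³ = 14570 kg/d removed.
P_X = Y_obs·Q·(S₀ − S) = 0.2756 × 14570 = 4016 kg VSS/d.
R_O = Q·ΔS − 1.42 P_X = 14570 − 5702 = 8868 kg O₂/d.

R_O ≈ 8870 kg O₂/d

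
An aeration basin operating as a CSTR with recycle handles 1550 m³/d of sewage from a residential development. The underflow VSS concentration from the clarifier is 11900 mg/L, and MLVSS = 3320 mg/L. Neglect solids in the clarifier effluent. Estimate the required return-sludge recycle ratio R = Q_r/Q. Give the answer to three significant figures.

Solids balance on the clarifier gives (1+R)X = R·X_r, so R = X/(X_r − X) = 3320 / (11900 − 3320) = 0.3869.

R ≈ 0.387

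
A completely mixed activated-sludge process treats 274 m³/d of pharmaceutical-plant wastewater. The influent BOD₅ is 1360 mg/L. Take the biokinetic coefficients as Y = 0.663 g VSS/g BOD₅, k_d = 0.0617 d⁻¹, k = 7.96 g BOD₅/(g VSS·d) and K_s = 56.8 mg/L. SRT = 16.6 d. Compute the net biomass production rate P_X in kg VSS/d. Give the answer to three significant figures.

Effluent substrate depends only on kinetics and SRT: S = K_s(1 + k_d θ_c) / [θ_c(Yk − k_d) − 1] = 56.8 × (1 + 0.0617 × 16.6) / [16.6 × (0.663 × 7.96 − 0.0617) − 1] = 115.0 / 85.58 = 1.343 mg/L.
The observed yield is Y_obs = Y/(1 + k_d·θ_c) = 0.663 / (1 + 0.0617 × 16.6) = 0.663 / 2.024 = 0.3275 g VSS per g BOD₅ removed.
Q·(S₀ − S) = 274 × (1360 − 1.34) × 10⁻³ = 372.3 kg/d removed.
Net biomass production P_X = Y_obs × Q·(S₀ − S) = 0.3275 × 372.3 = 121.9 kg VSS/d.

P_X ≈ 122 kg VSS/d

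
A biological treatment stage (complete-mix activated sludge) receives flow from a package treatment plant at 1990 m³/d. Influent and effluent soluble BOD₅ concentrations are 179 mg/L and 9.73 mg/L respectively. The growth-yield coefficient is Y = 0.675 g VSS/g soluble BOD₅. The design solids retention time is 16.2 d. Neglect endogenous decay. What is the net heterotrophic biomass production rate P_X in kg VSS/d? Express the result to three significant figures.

With endogenous decay neglected, the observed yield equals the true yield: Y_obs = Y = 0.675 g VSS/g soluble BOD₅.
Mass of soluble BOD₅ removed per day: Q(S₀ − S) = 1990 × 169.3 g/m³ = 336.8 kg/d.
Biomass produced: P_X = Y_obs·Q·ΔS = 0.6750 × 336.8 ≈ 227.4 kg VSS/d.

P_X ≈ 227 kg VSS/d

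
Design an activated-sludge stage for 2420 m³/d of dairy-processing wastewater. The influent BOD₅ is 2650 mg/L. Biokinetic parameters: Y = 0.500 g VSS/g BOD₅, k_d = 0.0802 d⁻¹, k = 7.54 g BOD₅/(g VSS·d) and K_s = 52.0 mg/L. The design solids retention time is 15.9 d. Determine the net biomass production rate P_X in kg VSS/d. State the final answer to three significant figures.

P_X ≈ 1410 kg VSS/d

From the Monod/SRT balance for a CMAS, S = K_s·(1+k_d θ_c)/[θ_c·(Y k − k_d) − 1] = 52.0 × (1 + 0.0802 × 15.9) / [15.9 × (0.500 × 7.54 − 0.0802) − 1] = 118.3 / 57.67 = 2.052 mg/L.
The observed yield is Y_obs = Y/(1 + k_d·θ_c) = 0.500 / (1 + 0.0802 × 15.9) = 0.500 / 2.275 = 0.2198 g VSS per g BOD₅ removed.
Mass of BOD₅ removed per day: Q(S₀ − S) = 2420 × 2648 g/m³ = 6408 kg/d.
Net biomass production P_X = Y_obs × Q·(S₀ − S) = 0.2198 × 6408 = 1408 kg VSS/d.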